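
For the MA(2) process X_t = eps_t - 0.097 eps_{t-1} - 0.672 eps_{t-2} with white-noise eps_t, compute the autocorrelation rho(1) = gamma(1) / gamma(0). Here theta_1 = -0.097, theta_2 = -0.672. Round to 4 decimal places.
\rho(1) = -0.0218

For an MA(q) process with theta_0 = 1, the autocovariance is
  gamma(k) = sigma^2 * sum_{i=0..q-k} theta_i * theta_{i+k},
and rho(k) = gamma(k) / gamma(0). Sigma^2 cancels.
  numerator   = (1)*(-0.097) + (-0.097)*(-0.672) = -0.031816.
  denominator = (1)^2 + (-0.097)^2 + (-0.672)^2 = 1.460993.
  rho(1) = -0.031816 / 1.460993 = -0.0218.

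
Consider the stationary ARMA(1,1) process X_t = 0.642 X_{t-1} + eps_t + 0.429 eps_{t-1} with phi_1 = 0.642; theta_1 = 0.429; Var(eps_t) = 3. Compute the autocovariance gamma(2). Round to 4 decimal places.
\gamma(2) = 4.4755

Multiply the model equation by X_{t-k} and take expectations. With theta_0 = psi_0 = 1 and psi_j the MA(infinity) weights, this gives
  gamma(k) - sum_i phi_i gamma(k-i) = c_k,
  c_k = sigma^2 * sum_{j=k..q} theta_j psi_{j-k}   (c_k = 0 for k > q),
using gamma(-m) = gamma(m).
psi-weights needed (psi_j = theta_j + sum_i phi_i psi_{j-i}):
  psi_1 = theta_1 + phi_1 = 0.429 + (0.642) = 1.071
Right-hand sides:
  c_0 = sigma^2 (1 + theta_1 psi_1) = 3 * (1 + (0.429)(1.071)) = 3 * 1.459459 = 4.378377
  c_1 = sigma^2 theta_1 = 3 * (0.429) = 1.287
  c_2 = 0
Equations for k = 0 and k = 1 (AR order 1):
  gamma(0) = phi_1 gamma(1) + c_0
  gamma(1) = phi_1 gamma(0) + c_1
Substituting the second into the first: gamma(0) (1 - phi_1^2) = c_0 + phi_1 c_1, so
  gamma(0) = (c_0 + phi_1 c_1) / (1 - phi_1^2) = (4.378377 + (0.642)(1.287)) / (1 - (0.642)^2) = 5.204631 / 0.587836 = 8.853883.
  gamma(1) = phi_1 gamma(0) + c_1 = (0.642)(8.853883) + (1.287) = 6.971193.
For k = 2 (> q): gamma(2) = phi_1 gamma(1) = (0.642)(6.971193) = 4.475506.
Therefore gamma(2) = 4.4755 (to 4 decimal places).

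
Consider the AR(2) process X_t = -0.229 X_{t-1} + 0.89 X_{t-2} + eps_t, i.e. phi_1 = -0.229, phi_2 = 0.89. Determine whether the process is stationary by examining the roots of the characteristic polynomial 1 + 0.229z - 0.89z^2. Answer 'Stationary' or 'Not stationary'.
\text{Not stationary}

The AR(p) characteristic polynomial is P(z) = 1 + 0.229z - 0.89z^2.
Stationarity requires all roots to lie outside the unit circle, i.e. |z| > 1 for every root.
Set 1 + (0.229) z + (-0.89) z^2 = 0, i.e. a z^2 + b z + c = 0 with a = -0.89, b = 0.229, c = 1.
Discriminant D = b^2 - 4ac = (0.229)^2 - 4*(-0.89)*1 = 0.052441 - (-3.56) = 3.612441.
D >= 0, so the roots are real: z = (-b +/- sqrt(D)) / (2a) = (-0.229 +/- 1.900642) / (-1.78).
  z_1 = (-0.229 + 1.900642) / (-1.78) = -0.9391,   |z_1| = 0.9391.
  z_2 = (-0.229 - 1.900642) / (-1.78) = 1.1964,   |z_2| = 1.1964.
Moduli of all roots: 0.9391, 1.1964.
All moduli strictly greater than 1? No.
Verdict: Not stationary.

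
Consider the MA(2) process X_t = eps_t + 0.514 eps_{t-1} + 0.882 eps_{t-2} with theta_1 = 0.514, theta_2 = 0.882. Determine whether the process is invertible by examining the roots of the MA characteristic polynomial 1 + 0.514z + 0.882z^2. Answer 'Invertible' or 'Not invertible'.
\text{Invertible}

The MA(q) characteristic polynomial is P(z) = 1 + 0.514z + 0.882z^2.
Invertibility requires all roots to lie outside the unit circle, i.e. |z| > 1 for every root.
Set 1 + (0.514) z + (0.882) z^2 = 0, i.e. a z^2 + b z + c = 0 with a = 0.882, b = 0.514, c = 1.
Discriminant D = b^2 - 4ac = (0.514)^2 - 4*(0.882)*1 = 0.264196 - (3.528) = -3.263804.
D < 0, so the roots are the complex-conjugate pair z = (-b +/- i sqrt(-D)) / (2a) = -0.2914 +/- 1.0241i.
For a conjugate pair |z|^2 = z * conj(z) = (product of roots) = c/a = 1/(0.882) = 1.133787, so |z| = sqrt(1.133787) = 1.0648 for both roots.
Moduli of all roots: 1.0648, 1.0648.
All moduli strictly greater than 1? Yes.
Verdict: Invertible.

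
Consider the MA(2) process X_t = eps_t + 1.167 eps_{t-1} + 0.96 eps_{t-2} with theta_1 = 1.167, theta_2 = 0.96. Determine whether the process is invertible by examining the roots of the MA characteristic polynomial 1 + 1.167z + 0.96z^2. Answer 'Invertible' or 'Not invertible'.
\text{Invertible}

The MA(q) characteristic polynomial is P(z) = 1 + 1.167z + 0.96z^2.
Invertibility requires all roots to lie outside the unit circle, i.e. |z| > 1 for every root.
Set 1 + (1.167) z + (0.96) z^2 = 0, i.e. a z^2 + b z + c = 0 with a = 0.96, b = 1.167, c = 1.
Discriminant D = b^2 - 4ac = (1.167)^2 - 4*(0.96)*1 = 1.361889 - (3.84) = -2.478111.
D < 0, so the roots are the complex-conjugate pair z = (-b +/- i sqrt(-D)) / (2a) = -0.6078 +/- 0.8199i.
For a conjugate pair |z|^2 = z * conj(z) = (product of roots) = c/a = 1/(0.96) = 1.041667, so |z| = sqrt(1.041667) = 1.0206 for both roots.
Moduli of all roots: 1.0206, 1.0206.
All moduli strictly greater than 1? Yes.
Verdict: Invertible.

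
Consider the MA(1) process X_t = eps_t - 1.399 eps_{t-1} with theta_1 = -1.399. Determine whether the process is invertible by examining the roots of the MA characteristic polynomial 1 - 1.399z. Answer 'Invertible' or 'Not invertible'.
\text{Not invertible}

The MA(q) characteristic polynomial is P(z) = 1 - 1.399z.
Invertibility requires all roots to lie outside the unit circle, i.e. |z| > 1 for every root.
This is linear in z: 1 + (-1.399) z = 0  =>  z = -1/(-1.399) = 0.714796,  |z| = 0.714796.
Moduli of all roots: 0.7148.
All moduli strictly greater than 1? No.
Verdict: Not invertible.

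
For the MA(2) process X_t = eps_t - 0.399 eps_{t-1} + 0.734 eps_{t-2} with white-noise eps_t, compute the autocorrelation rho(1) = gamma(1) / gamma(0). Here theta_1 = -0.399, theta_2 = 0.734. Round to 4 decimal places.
\rho(1) = -0.4075

For an MA(q) process with theta_0 = 1, the autocovariance is
  gamma(k) = sigma^2 * sum_{i=0..q-k} theta_i * theta_{i+k},
and rho(k) = gamma(k) / gamma(0). Sigma^2 cancels.
  numerator   = (1)*(-0.399) + (-0.399)*(0.734) = -0.691866.
  denominator = (1)^2 + (-0.399)^2 + (0.734)^2 = 1.697957.
  rho(1) = -0.691866 / 1.697957 = -0.4075.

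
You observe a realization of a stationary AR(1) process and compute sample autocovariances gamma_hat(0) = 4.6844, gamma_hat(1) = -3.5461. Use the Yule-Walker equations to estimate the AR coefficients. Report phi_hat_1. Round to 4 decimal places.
\hat\phi_{1} = -0.7570

The Yule-Walker equations for an AR(p) process read, in matrix form,
  Gamma_p phi = r_p,   with   (Gamma_p)_{ij} = gamma(|i - j|),
                       (r_p)_i = gamma(i),   i,j = 1..p.
Substitute the sample gammas (Toeplitz matrix and right-hand side of size 1):
  Gamma_p = [[4.6844]]
  r_p     = [-3.5461]
With p = 1 this is the single equation gamma(0) phi_1 = gamma(1):
  phi_hat_1 = gamma(1) / gamma(0) = -3.5461 / 4.6844 = -0.7570.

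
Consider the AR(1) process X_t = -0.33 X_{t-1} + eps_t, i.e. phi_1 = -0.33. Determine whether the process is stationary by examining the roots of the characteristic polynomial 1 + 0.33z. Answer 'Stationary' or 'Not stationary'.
\text{Stationary}

The AR(p) characteristic polynomial is P(z) = 1 + 0.33z.
Stationarity requires all roots to lie outside the unit circle, i.e. |z| > 1 for every root.
This is linear in z: 1 + (0.33) z = 0  =>  z = -1/(0.33) = -3.030303,  |z| = 3.030303.
Moduli of all roots: 3.0303.
All moduli strictly greater than 1? Yes.
Verdict: Stationary.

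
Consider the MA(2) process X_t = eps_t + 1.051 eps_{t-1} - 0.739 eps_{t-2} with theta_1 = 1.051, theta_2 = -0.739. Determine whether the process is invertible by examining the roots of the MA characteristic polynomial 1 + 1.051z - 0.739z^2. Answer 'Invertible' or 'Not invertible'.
\text{Not invertible}

The MA(q) characteristic polynomial is P(z) = 1 + 1.051z - 0.739z^2.
Invertibility requires all roots to lie outside the unit circle, i.e. |z| > 1 for every root.
Set 1 + (1.051) z + (-0.739) z^2 = 0, i.e. a z^2 + b z + c = 0 with a = -0.739, b = 1.051, c = 1.
Discriminant D = b^2 - 4ac = (1.051)^2 - 4*(-0.739)*1 = 1.104601 - (-2.956) = 4.060601.
D >= 0, so the roots are real: z = (-b +/- sqrt(D)) / (2a) = (-1.051 +/- 2.015093) / (-1.478).
  z_1 = (-1.051 + 2.015093) / (-1.478) = -0.6523,   |z_1| = 0.6523.
  z_2 = (-1.051 - 2.015093) / (-1.478) = 2.0745,   |z_2| = 2.0745.
Moduli of all roots: 0.6523, 2.0745.
All moduli strictly greater than 1? No.
Verdict: Not invertible.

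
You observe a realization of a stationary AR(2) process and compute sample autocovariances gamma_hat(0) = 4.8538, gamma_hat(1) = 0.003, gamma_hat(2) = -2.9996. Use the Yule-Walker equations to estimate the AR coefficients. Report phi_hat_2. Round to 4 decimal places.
\hat\phi_{2} = -0.6180

The Yule-Walker equations for an AR(p) process read, in matrix form,
  Gamma_p phi = r_p,   with   (Gamma_p)_{ij} = gamma(|i - j|),
                       (r_p)_i = gamma(i),   i,j = 1..p.
Substitute the sample gammas (Toeplitz matrix and right-hand side of size 2):
  Gamma_p = [[4.8538, 0.003], [0.003, 4.8538]]
  r_p     = [0.003, -2.9996]
Written out:
  4.8538 phi_1 + 0.003 phi_2 = 0.003
  0.003 phi_1 + 4.8538 phi_2 = -2.9996
Solve by Cramer's rule:
  det = gamma(0)^2 - gamma(1)^2 = (4.8538)^2 - (0.003)^2 = 23.55937444 - 0.000009 = 23.55936544
  phi_hat_1 = [gamma(1) gamma(0) - gamma(1) gamma(2)] / det = [(0.003)(4.8538) - (0.003)(-2.9996)] / 23.55936544 = 0.0235602 / 23.55936544 = 0.001
  phi_hat_2 = [gamma(0) gamma(2) - gamma(1)^2] / det = [(4.8538)(-2.9996) - (0.003)^2] / 23.55936544 = -14.55946748 / 23.55936544 = -0.618
So phi_hat = [0.0010, -0.6180].
Therefore phi_hat_2 = -0.6180.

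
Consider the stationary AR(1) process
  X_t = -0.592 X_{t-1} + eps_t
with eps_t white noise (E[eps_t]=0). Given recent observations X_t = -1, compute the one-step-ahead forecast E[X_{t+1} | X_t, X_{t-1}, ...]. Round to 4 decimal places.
E[X_{t+1} \mid \mathcal F_t] = 0.5920

For an AR(p) model X_t = c + sum_i phi_i X_{t-i} + eps_t, the
one-step-ahead conditional mean is
  E[X_{t+1} | X_t, ...] = c + sum_i phi_i X_{t+1-i}.
Substitute known values:
  E[X_{t+1} | ...] = (-0.592) * (-1)
                   = 0.5920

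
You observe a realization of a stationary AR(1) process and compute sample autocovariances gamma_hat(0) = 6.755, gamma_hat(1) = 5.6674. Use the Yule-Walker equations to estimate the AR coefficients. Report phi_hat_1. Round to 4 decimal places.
\hat\phi_{1} = 0.8390

The Yule-Walker equations for an AR(p) process read, in matrix form,
  Gamma_p phi = r_p,   with   (Gamma_p)_{ij} = gamma(|i - j|),
                       (r_p)_i = gamma(i),   i,j = 1..p.
Substitute the sample gammas (Toeplitz matrix and right-hand side of size 1):
  Gamma_p = [[6.755]]
  r_p     = [5.6674]
With p = 1 this is the single equation gamma(0) phi_1 = gamma(1):
  phi_hat_1 = gamma(1) / gamma(0) = 5.6674 / 6.755 = 0.8390.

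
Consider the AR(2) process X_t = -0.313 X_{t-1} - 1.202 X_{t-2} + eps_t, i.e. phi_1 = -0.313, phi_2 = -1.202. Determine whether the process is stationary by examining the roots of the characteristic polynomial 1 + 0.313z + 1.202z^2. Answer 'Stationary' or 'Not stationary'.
\text{Not stationary}

The AR(p) characteristic polynomial is P(z) = 1 + 0.313z + 1.202z^2.
Stationarity requires all roots to lie outside the unit circle, i.e. |z| > 1 for every root.
Set 1 + (0.313) z + (1.202) z^2 = 0, i.e. a z^2 + b z + c = 0 with a = 1.202, b = 0.313, c = 1.
Discriminant D = b^2 - 4ac = (0.313)^2 - 4*(1.202)*1 = 0.097969 - (4.808) = -4.710031.
D < 0, so the roots are the complex-conjugate pair z = (-b +/- i sqrt(-D)) / (2a) = -0.1302 +/- 0.9028i.
For a conjugate pair |z|^2 = z * conj(z) = (product of roots) = c/a = 1/(1.202) = 0.831947, so |z| = sqrt(0.831947) = 0.9121 for both roots.
Moduli of all roots: 0.9121, 0.9121.
All moduli strictly greater than 1? No.
Verdict: Not stationary.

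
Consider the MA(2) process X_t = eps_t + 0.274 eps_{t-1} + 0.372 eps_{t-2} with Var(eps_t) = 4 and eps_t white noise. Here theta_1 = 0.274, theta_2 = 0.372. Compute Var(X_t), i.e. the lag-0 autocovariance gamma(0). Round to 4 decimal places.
\gamma(0) = 4.8538

For an MA(q) process X_t = eps_t + sum_i theta_i eps_{t-i} with
Var(eps_t) = sigma^2, the variance is
  gamma(0) = sigma^2 * (1 + sum_i theta_i^2).
  sum_i theta_i^2 = (0.274)^2 + (0.372)^2 = 0.075076 + 0.138384 = 0.21346.
  gamma(0) = 4 * (1 + 0.21346) = 4 * 1.21346 = 4.85384, which rounds to 4.8538.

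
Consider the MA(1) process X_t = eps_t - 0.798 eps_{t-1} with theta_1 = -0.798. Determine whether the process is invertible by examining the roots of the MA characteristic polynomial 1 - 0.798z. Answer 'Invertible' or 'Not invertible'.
\text{Invertible}

The MA(q) characteristic polynomial is P(z) = 1 - 0.798z.
Invertibility requires all roots to lie outside the unit circle, i.e. |z| > 1 for every root.
This is linear in z: 1 + (-0.798) z = 0  =>  z = -1/(-0.798) = 1.253133,  |z| = 1.253133.
Moduli of all roots: 1.2531.
All moduli strictly greater than 1? Yes.
Verdict: Invertible.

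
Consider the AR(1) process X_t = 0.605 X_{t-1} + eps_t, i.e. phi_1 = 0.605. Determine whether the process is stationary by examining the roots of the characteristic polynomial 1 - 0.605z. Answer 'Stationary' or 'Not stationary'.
\text{Stationary}

The AR(p) characteristic polynomial is P(z) = 1 - 0.605z.
Stationarity requires all roots to lie outside the unit circle, i.e. |z| > 1 for every root.
This is linear in z: 1 + (-0.605) z = 0  =>  z = -1/(-0.605) = 1.652893,  |z| = 1.652893.
Moduli of all roots: 1.6529.
All moduli strictly greater than 1? Yes.
Verdict: Stationary.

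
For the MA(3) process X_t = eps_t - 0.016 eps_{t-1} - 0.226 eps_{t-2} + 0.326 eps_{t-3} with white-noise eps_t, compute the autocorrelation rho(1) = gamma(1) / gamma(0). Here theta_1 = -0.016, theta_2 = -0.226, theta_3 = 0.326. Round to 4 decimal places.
\rho(1) = -0.0743

For an MA(q) process with theta_0 = 1, the autocovariance is
  gamma(k) = sigma^2 * sum_{i=0..q-k} theta_i * theta_{i+k},
and rho(k) = gamma(k) / gamma(0). Sigma^2 cancels.
  numerator   = (1)*(-0.016) + (-0.016)*(-0.226) + (-0.226)*(0.326) = -0.08606.
  denominator = (1)^2 + (-0.016)^2 + (-0.226)^2 + (0.326)^2 = 1.157608.
  rho(1) = -0.08606 / 1.157608 = -0.0743.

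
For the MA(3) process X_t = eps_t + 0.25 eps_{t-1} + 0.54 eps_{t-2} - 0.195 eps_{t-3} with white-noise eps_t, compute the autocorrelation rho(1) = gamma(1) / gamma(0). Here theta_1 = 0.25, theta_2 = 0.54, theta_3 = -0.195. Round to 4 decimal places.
\rho(1) = 0.2009

For an MA(q) process with theta_0 = 1, the autocovariance is
  gamma(k) = sigma^2 * sum_{i=0..q-k} theta_i * theta_{i+k},
and rho(k) = gamma(k) / gamma(0). Sigma^2 cancels.
  numerator   = (1)*(0.25) + (0.25)*(0.54) + (0.54)*(-0.195) = 0.2797.
  denominator = (1)^2 + (0.25)^2 + (0.54)^2 + (-0.195)^2 = 1.392125.
  rho(1) = 0.2797 / 1.392125 = 0.2009.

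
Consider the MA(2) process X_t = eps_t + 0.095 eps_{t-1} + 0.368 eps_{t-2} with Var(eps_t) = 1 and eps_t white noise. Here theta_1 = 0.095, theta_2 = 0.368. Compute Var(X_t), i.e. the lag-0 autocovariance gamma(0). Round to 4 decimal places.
\gamma(0) = 1.1444

For an MA(q) process X_t = eps_t + sum_i theta_i eps_{t-i} with
Var(eps_t) = sigma^2, the variance is
  gamma(0) = sigma^2 * (1 + sum_i theta_i^2).
  sum_i theta_i^2 = (0.095)^2 + (0.368)^2 = 0.009025 + 0.135424 = 0.144449.
  gamma(0) = 1 * (1 + 0.144449) = 1 * 1.144449 = 1.144449, which rounds to 1.1444.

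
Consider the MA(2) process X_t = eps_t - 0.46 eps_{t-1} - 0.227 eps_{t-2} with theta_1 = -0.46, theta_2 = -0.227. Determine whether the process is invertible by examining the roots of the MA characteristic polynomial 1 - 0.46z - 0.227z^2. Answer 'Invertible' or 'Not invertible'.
\text{Invertible}

The MA(q) characteristic polynomial is P(z) = 1 - 0.46z - 0.227z^2.
Invertibility requires all roots to lie outside the unit circle, i.e. |z| > 1 for every root.
Set 1 + (-0.46) z + (-0.227) z^2 = 0, i.e. a z^2 + b z + c = 0 with a = -0.227, b = -0.46, c = 1.
Discriminant D = b^2 - 4ac = (-0.46)^2 - 4*(-0.227)*1 = 0.2116 - (-0.908) = 1.1196.
D >= 0, so the roots are real: z = (-b +/- sqrt(D)) / (2a) = (0.46 +/- 1.058112) / (-0.454).
  z_1 = (0.46 + 1.058112) / (-0.454) = -3.3439,   |z_1| = 3.3439.
  z_2 = (0.46 - 1.058112) / (-0.454) = 1.3174,   |z_2| = 1.3174.
Moduli of all roots: 3.3439, 1.3174.
All moduli strictly greater than 1? Yes.
Verdict: Invertible.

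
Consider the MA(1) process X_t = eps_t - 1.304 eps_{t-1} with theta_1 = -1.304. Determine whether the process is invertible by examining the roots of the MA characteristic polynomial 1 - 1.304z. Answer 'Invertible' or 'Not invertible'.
\text{Not invertible}

The MA(q) characteristic polynomial is P(z) = 1 - 1.304z.
Invertibility requires all roots to lie outside the unit circle, i.e. |z| > 1 for every root.
This is linear in z: 1 + (-1.304) z = 0  =>  z = -1/(-1.304) = 0.766871,  |z| = 0.766871.
Moduli of all roots: 0.7669.
All moduli strictly greater than 1? No.
Verdict: Not invertible.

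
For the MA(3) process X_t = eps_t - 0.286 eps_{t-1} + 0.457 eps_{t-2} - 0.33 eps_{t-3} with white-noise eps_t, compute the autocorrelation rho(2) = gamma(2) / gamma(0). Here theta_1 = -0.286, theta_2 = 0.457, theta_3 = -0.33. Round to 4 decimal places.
\rho(2) = 0.3940

For an MA(q) process with theta_0 = 1, the autocovariance is
  gamma(k) = sigma^2 * sum_{i=0..q-k} theta_i * theta_{i+k},
and rho(k) = gamma(k) / gamma(0). Sigma^2 cancels.
  numerator   = (1)*(0.457) + (-0.286)*(-0.33) = 0.55138.
  denominator = (1)^2 + (-0.286)^2 + (0.457)^2 + (-0.33)^2 = 1.399545.
  rho(2) = 0.55138 / 1.399545 = 0.3940.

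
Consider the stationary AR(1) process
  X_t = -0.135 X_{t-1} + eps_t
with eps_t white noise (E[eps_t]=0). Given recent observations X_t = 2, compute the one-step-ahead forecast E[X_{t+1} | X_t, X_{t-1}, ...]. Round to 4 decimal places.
E[X_{t+1} \mid \mathcal F_t] = -0.2700

For an AR(p) model X_t = c + sum_i phi_i X_{t-i} + eps_t, the
one-step-ahead conditional mean is
  E[X_{t+1} | X_t, ...] = c + sum_i phi_i X_{t+1-i}.
Substitute known values:
  E[X_{t+1} | ...] = (-0.135) * (2)
                   = -0.2700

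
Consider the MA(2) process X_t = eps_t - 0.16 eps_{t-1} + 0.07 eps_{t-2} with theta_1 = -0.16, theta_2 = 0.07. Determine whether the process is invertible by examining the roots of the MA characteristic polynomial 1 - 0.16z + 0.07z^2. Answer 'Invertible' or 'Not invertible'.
\text{Invertible}

The MA(q) characteristic polynomial is P(z) = 1 - 0.16z + 0.07z^2.
Invertibility requires all roots to lie outside the unit circle, i.e. |z| > 1 for every root.
Set 1 + (-0.16) z + (0.07) z^2 = 0, i.e. a z^2 + b z + c = 0 with a = 0.07, b = -0.16, c = 1.
Discriminant D = b^2 - 4ac = (-0.16)^2 - 4*(0.07)*1 = 0.0256 - (0.28) = -0.2544.
D < 0, so the roots are the complex-conjugate pair z = (-b +/- i sqrt(-D)) / (2a) = 1.1429 +/- 3.6027i.
For a conjugate pair |z|^2 = z * conj(z) = (product of roots) = c/a = 1/(0.07) = 14.285714, so |z| = sqrt(14.285714) = 3.7796 for both roots.
Moduli of all roots: 3.7796, 3.7796.
All moduli strictly greater than 1? Yes.
Verdict: Invertible.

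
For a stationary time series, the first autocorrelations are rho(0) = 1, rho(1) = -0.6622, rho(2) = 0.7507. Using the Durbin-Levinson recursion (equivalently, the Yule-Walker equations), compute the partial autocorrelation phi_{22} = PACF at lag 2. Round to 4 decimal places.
\phi_{22} = 0.5560

The PACF at lag k is phi_{kk}, the last component of the solution
to the Yule-Walker system G_k phi = r_k where
  (G_k)_{ij} = rho(|i - j|), (r_k)_i = rho(i), i,j = 1..k.
Equivalently, Durbin-Levinson gives phi_{kk} iteratively:
  phi_{11} = rho(1)
  phi_{kk} = [rho(k) - sum_{j=1..k-1} phi_{k-1,j} rho(k-j)]
            / [1 - sum_{j=1..k-1} phi_{k-1,j} rho(j)],
  phi_{k,j} = phi_{k-1,j} - phi_{kk} phi_{k-1,k-j},  j = 1..k-1.
Step k = 1:
  phi_11 = rho(1) = -0.6622.
Step k = 2:
  phi_22 = [rho(2) - phi_11 rho(1)] / [1 - phi_11 rho(1)] = [0.7507 - (-0.6622)(-0.6622)] / [1 - (-0.6622)(-0.6622)]
         = 0.31219116 / 0.56149116 = 0.556.
Therefore phi_{22} = 0.5560.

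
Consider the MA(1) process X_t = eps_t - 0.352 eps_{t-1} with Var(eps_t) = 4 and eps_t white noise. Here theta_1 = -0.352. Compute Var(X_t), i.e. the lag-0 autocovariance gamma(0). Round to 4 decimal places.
\gamma(0) = 4.4956

For an MA(q) process X_t = eps_t + sum_i theta_i eps_{t-i} with
Var(eps_t) = sigma^2, the variance is
  gamma(0) = sigma^2 * (1 + sum_i theta_i^2).
  sum_i theta_i^2 = (-0.352)^2 = 0.123904.
  gamma(0) = 4 * (1 + 0.123904) = 4 * 1.123904 = 4.495616, which rounds to 4.4956.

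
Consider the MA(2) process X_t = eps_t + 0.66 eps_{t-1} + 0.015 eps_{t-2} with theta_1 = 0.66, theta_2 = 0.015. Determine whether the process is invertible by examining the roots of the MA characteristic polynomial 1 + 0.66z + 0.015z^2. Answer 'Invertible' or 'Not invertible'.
\text{Invertible}

The MA(q) characteristic polynomial is P(z) = 1 + 0.66z + 0.015z^2.
Invertibility requires all roots to lie outside the unit circle, i.e. |z| > 1 for every root.
Set 1 + (0.66) z + (0.015) z^2 = 0, i.e. a z^2 + b z + c = 0 with a = 0.015, b = 0.66, c = 1.
Discriminant D = b^2 - 4ac = (0.66)^2 - 4*(0.015)*1 = 0.4356 - (0.06) = 0.3756.
D >= 0, so the roots are real: z = (-b +/- sqrt(D)) / (2a) = (-0.66 +/- 0.612862) / (0.03).
  z_1 = (-0.66 + 0.612862) / (0.03) = -1.5713,   |z_1| = 1.5713.
  z_2 = (-0.66 - 0.612862) / (0.03) = -42.4287,   |z_2| = 42.4287.
Moduli of all roots: 1.5713, 42.4287.
All moduli strictly greater than 1? Yes.
Verdict: Invertible.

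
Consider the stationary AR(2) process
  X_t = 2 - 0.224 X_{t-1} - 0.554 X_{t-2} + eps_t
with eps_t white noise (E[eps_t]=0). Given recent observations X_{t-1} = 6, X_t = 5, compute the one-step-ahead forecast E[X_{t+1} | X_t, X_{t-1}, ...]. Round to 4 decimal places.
E[X_{t+1} \mid \mathcal F_t] = -2.4440

For an AR(p) model X_t = c + sum_i phi_i X_{t-i} + eps_t, the
one-step-ahead conditional mean is
  E[X_{t+1} | X_t, ...] = c + sum_i phi_i X_{t+1-i}.
Substitute known values:
  E[X_{t+1} | ...] = 2 + (-0.224) * (5) + (-0.554) * (6)
                   = -2.4440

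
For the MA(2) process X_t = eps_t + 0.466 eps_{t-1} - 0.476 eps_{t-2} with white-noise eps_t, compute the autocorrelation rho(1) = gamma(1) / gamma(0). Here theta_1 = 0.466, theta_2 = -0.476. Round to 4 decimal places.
\rho(1) = 0.1691

For an MA(q) process with theta_0 = 1, the autocovariance is
  gamma(k) = sigma^2 * sum_{i=0..q-k} theta_i * theta_{i+k},
and rho(k) = gamma(k) / gamma(0). Sigma^2 cancels.
  numerator   = (1)*(0.466) + (0.466)*(-0.476) = 0.244184.
  denominator = (1)^2 + (0.466)^2 + (-0.476)^2 = 1.443732.
  rho(1) = 0.244184 / 1.443732 = 0.1691.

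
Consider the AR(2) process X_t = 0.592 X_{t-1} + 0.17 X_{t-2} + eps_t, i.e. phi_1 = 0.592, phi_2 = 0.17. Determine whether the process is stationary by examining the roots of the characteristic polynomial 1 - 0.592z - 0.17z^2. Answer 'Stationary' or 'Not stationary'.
\text{Stationary}

The AR(p) characteristic polynomial is P(z) = 1 - 0.592z - 0.17z^2.
Stationarity requires all roots to lie outside the unit circle, i.e. |z| > 1 for every root.
Set 1 + (-0.592) z + (-0.17) z^2 = 0, i.e. a z^2 + b z + c = 0 with a = -0.17, b = -0.592, c = 1.
Discriminant D = b^2 - 4ac = (-0.592)^2 - 4*(-0.17)*1 = 0.350464 - (-0.68) = 1.030464.
D >= 0, so the roots are real: z = (-b +/- sqrt(D)) / (2a) = (0.592 +/- 1.015118) / (-0.34).
  z_1 = (0.592 + 1.015118) / (-0.34) = -4.7268,   |z_1| = 4.7268.
  z_2 = (0.592 - 1.015118) / (-0.34) = 1.2445,   |z_2| = 1.2445.
Moduli of all roots: 4.7268, 1.2445.
All moduli strictly greater than 1? Yes.
Verdict: Stationary.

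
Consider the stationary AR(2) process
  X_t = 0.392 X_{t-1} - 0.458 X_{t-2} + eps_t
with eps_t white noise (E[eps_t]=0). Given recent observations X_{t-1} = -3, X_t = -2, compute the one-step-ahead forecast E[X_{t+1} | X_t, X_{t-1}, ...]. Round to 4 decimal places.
E[X_{t+1} \mid \mathcal F_t] = 0.5900

For an AR(p) model X_t = c + sum_i phi_i X_{t-i} + eps_t, the
one-step-ahead conditional mean is
  E[X_{t+1} | X_t, ...] = c + sum_i phi_i X_{t+1-i}.
Substitute known values:
  E[X_{t+1} | ...] = (0.392) * (-2) + (-0.458) * (-3)
                   = 0.5900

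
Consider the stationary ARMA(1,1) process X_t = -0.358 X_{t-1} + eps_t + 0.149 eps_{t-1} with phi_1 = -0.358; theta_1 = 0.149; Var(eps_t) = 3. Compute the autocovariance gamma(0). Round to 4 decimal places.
\gamma(0) = 3.1503

Multiply the model equation by X_{t-k} and take expectations. With theta_0 = psi_0 = 1 and psi_j the MA(infinity) weights, this gives
  gamma(k) - sum_i phi_i gamma(k-i) = c_k,
  c_k = sigma^2 * sum_{j=k..q} theta_j psi_{j-k}   (c_k = 0 for k > q),
using gamma(-m) = gamma(m).
psi-weights needed (psi_j = theta_j + sum_i phi_i psi_{j-i}):
  psi_1 = theta_1 + phi_1 = 0.149 + (-0.358) = -0.209
Right-hand sides:
  c_0 = sigma^2 (1 + theta_1 psi_1) = 3 * (1 + (0.149)(-0.209)) = 3 * 0.968859 = 2.906577
  c_1 = sigma^2 theta_1 = 3 * (0.149) = 0.447
  c_2 = 0
Equations for k = 0 and k = 1 (AR order 1):
  gamma(0) = phi_1 gamma(1) + c_0
  gamma(1) = phi_1 gamma(0) + c_1
Substituting the second into the first: gamma(0) (1 - phi_1^2) = c_0 + phi_1 c_1, so
  gamma(0) = (c_0 + phi_1 c_1) / (1 - phi_1^2) = (2.906577 + (-0.358)(0.447)) / (1 - (-0.358)^2) = 2.746551 / 0.871836 = 3.150307.
Therefore gamma(0) = 3.1503 (to 4 decimal places).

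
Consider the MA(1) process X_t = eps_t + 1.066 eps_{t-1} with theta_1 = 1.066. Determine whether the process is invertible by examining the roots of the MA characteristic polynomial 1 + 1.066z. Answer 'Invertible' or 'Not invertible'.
\text{Not invertible}

The MA(q) characteristic polynomial is P(z) = 1 + 1.066z.
Invertibility requires all roots to lie outside the unit circle, i.e. |z| > 1 for every root.
This is linear in z: 1 + (1.066) z = 0  =>  z = -1/(1.066) = -0.938086,  |z| = 0.938086.
Moduli of all roots: 0.9381.
All moduli strictly greater than 1? No.
Verdict: Not invertible.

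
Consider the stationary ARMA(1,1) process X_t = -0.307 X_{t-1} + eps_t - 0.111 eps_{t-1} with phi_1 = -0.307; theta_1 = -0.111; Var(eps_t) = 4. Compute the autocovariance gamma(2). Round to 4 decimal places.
\gamma(2) = 0.5860

Multiply the model equation by X_{t-k} and take expectations. With theta_0 = psi_0 = 1 and psi_j the MA(infinity) weights, this gives
  gamma(k) - sum_i phi_i gamma(k-i) = c_k,
  c_k = sigma^2 * sum_{j=k..q} theta_j psi_{j-k}   (c_k = 0 for k > q),
using gamma(-m) = gamma(m).
psi-weights needed (psi_j = theta_j + sum_i phi_i psi_{j-i}):
  psi_1 = theta_1 + phi_1 = -0.111 + (-0.307) = -0.418
Right-hand sides:
  c_0 = sigma^2 (1 + theta_1 psi_1) = 4 * (1 + (-0.111)(-0.418)) = 4 * 1.046398 = 4.185592
  c_1 = sigma^2 theta_1 = 4 * (-0.111) = -0.444
  c_2 = 0
Equations for k = 0 and k = 1 (AR order 1):
  gamma(0) = phi_1 gamma(1) + c_0
  gamma(1) = phi_1 gamma(0) + c_1
Substituting the second into the first: gamma(0) (1 - phi_1^2) = c_0 + phi_1 c_1, so
  gamma(0) = (c_0 + phi_1 c_1) / (1 - phi_1^2) = (4.185592 + (-0.307)(-0.444)) / (1 - (-0.307)^2) = 4.3219 / 0.905751 = 4.77162.
  gamma(1) = phi_1 gamma(0) + c_1 = (-0.307)(4.77162) + (-0.444) = -1.908887.
For k = 2 (> q): gamma(2) = phi_1 gamma(1) = (-0.307)(-1.908887) = 0.586028.
Therefore gamma(2) = 0.5860 (to 4 decimal places).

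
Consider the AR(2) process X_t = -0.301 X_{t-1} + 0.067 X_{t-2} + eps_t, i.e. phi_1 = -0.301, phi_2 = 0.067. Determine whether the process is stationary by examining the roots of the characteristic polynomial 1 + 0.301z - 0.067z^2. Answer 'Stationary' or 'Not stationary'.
\text{Stationary}

The AR(p) characteristic polynomial is P(z) = 1 + 0.301z - 0.067z^2.
Stationarity requires all roots to lie outside the unit circle, i.e. |z| > 1 for every root.
Set 1 + (0.301) z + (-0.067) z^2 = 0, i.e. a z^2 + b z + c = 0 with a = -0.067, b = 0.301, c = 1.
Discriminant D = b^2 - 4ac = (0.301)^2 - 4*(-0.067)*1 = 0.090601 - (-0.268) = 0.358601.
D >= 0, so the roots are real: z = (-b +/- sqrt(D)) / (2a) = (-0.301 +/- 0.598833) / (-0.134).
  z_1 = (-0.301 + 0.598833) / (-0.134) = -2.2226,   |z_1| = 2.2226.
  z_2 = (-0.301 - 0.598833) / (-0.134) = 6.7152,   |z_2| = 6.7152.
Moduli of all roots: 2.2226, 6.7152.
All moduli strictly greater than 1? Yes.
Verdict: Stationary.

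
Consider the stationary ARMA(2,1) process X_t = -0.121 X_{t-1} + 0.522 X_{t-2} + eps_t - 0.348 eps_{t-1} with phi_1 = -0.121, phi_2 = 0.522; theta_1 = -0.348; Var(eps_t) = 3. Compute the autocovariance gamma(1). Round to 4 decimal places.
\gamma(1) = -3.6310

Multiply the model equation by X_{t-k} and take expectations. With theta_0 = psi_0 = 1 and psi_j the MA(infinity) weights, this gives
  gamma(k) - sum_i phi_i gamma(k-i) = c_k,
  c_k = sigma^2 * sum_{j=k..q} theta_j psi_{j-k}   (c_k = 0 for k > q),
using gamma(-m) = gamma(m).
psi-weights needed (psi_j = theta_j + sum_i phi_i psi_{j-i}):
  psi_1 = theta_1 + phi_1 = -0.348 + (-0.121) = -0.469
Right-hand sides:
  c_0 = sigma^2 (1 + theta_1 psi_1) = 3 * (1 + (-0.348)(-0.469)) = 3 * 1.163212 = 3.489636
  c_1 = sigma^2 theta_1 = 3 * (-0.348) = -1.044
  c_2 = 0
Equations for k = 0, 1, 2 (AR order 2, c_2 = 0):
  (E0) gamma(0) = phi_1 gamma(1) + phi_2 gamma(2) + c_0
  (E1) gamma(1) = phi_1 gamma(0) + phi_2 gamma(1) + c_1
  (E2) gamma(2) = phi_1 gamma(1) + phi_2 gamma(0)
From (E1): gamma(1) = A gamma(0) + B with
  A = phi_1 / (1 - phi_2) = -0.121 / 0.478 = -0.253138,   B = c_1 / (1 - phi_2) = -1.044 / 0.478 = -2.1841.
Insert (E2) into (E0): gamma(0) (1 - phi_2^2) = phi_1 (1 + phi_2) gamma(1) + c_0.
  phi_1 (1 + phi_2) = (-0.121)(1.522) = -0.184162,   1 - phi_2^2 = 0.727516.
Replace gamma(1) by A gamma(0) + B and collect gamma(0):
  gamma(0) [0.727516 - (-0.184162)(-0.253138)] = (-0.184162)(-2.1841) + 3.489636
  gamma(0) * 0.680898 = 3.891864
  gamma(0) = 3.891864 / 0.680898 = 5.715785.
  gamma(1) = A gamma(0) + B = (-0.253138)(5.715785) + (-2.1841) = -3.630983.
Therefore gamma(1) = -3.6310 (to 4 decimal places).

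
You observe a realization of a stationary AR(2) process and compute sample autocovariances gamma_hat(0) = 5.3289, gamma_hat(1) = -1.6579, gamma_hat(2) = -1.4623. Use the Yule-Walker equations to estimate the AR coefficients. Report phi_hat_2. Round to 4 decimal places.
\hat\phi_{2} = -0.4110

The Yule-Walker equations for an AR(p) process read, in matrix form,
  Gamma_p phi = r_p,   with   (Gamma_p)_{ij} = gamma(|i - j|),
                       (r_p)_i = gamma(i),   i,j = 1..p.
Substitute the sample gammas (Toeplitz matrix and right-hand side of size 2):
  Gamma_p = [[5.3289, -1.6579], [-1.6579, 5.3289]]
  r_p     = [-1.6579, -1.4623]
Written out:
  5.3289 phi_1 - 1.6579 phi_2 = -1.6579
  -1.6579 phi_1 + 5.3289 phi_2 = -1.4623
Solve by Cramer's rule:
  det = gamma(0)^2 - gamma(1)^2 = (5.3289)^2 - (-1.6579)^2 = 28.39717521 - 2.74863241 = 25.6485428
  phi_hat_1 = [gamma(1) gamma(0) - gamma(1) gamma(2)] / det = [(-1.6579)(5.3289) - (-1.6579)(-1.4623)] / 25.6485428 = -11.25913048 / 25.6485428 = -0.439
  phi_hat_2 = [gamma(0) gamma(2) - gamma(1)^2] / det = [(5.3289)(-1.4623) - (-1.6579)^2] / 25.6485428 = -10.54108288 / 25.6485428 = -0.411
So phi_hat = [-0.4390, -0.4110].
Therefore phi_hat_2 = -0.4110.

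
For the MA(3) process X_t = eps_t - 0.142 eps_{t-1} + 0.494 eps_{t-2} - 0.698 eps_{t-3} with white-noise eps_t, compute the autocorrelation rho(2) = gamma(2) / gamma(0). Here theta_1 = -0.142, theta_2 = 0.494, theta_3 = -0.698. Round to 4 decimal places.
\rho(2) = 0.3387

For an MA(q) process with theta_0 = 1, the autocovariance is
  gamma(k) = sigma^2 * sum_{i=0..q-k} theta_i * theta_{i+k},
and rho(k) = gamma(k) / gamma(0). Sigma^2 cancels.
  numerator   = (1)*(0.494) + (-0.142)*(-0.698) = 0.593116.
  denominator = (1)^2 + (-0.142)^2 + (0.494)^2 + (-0.698)^2 = 1.751404.
  rho(2) = 0.593116 / 1.751404 = 0.3387.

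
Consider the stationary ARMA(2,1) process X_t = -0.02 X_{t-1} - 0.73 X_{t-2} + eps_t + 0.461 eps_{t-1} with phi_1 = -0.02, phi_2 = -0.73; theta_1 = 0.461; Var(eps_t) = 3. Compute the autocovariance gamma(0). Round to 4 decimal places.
\gamma(0) = 7.7201

Multiply the model equation by X_{t-k} and take expectations. With theta_0 = psi_0 = 1 and psi_j the MA(infinity) weights, this gives
  gamma(k) - sum_i phi_i gamma(k-i) = c_k,
  c_k = sigma^2 * sum_{j=k..q} theta_j psi_{j-k}   (c_k = 0 for k > q),
using gamma(-m) = gamma(m).
psi-weights needed (psi_j = theta_j + sum_i phi_i psi_{j-i}):
  psi_1 = theta_1 + phi_1 = 0.461 + (-0.02) = 0.441
Right-hand sides:
  c_0 = sigma^2 (1 + theta_1 psi_1) = 3 * (1 + (0.461)(0.441)) = 3 * 1.203301 = 3.609903
  c_1 = sigma^2 theta_1 = 3 * (0.461) = 1.383
  c_2 = 0
Equations for k = 0, 1, 2 (AR order 2, c_2 = 0):
  (E0) gamma(0) = phi_1 gamma(1) + phi_2 gamma(2) + c_0
  (E1) gamma(1) = phi_1 gamma(0) + phi_2 gamma(1) + c_1
  (E2) gamma(2) = phi_1 gamma(1) + phi_2 gamma(0)
From (E1): gamma(1) = A gamma(0) + B with
  A = phi_1 / (1 - phi_2) = -0.02 / 1.73 = -0.011561,   B = c_1 / (1 - phi_2) = 1.383 / 1.73 = 0.799422.
Insert (E2) into (E0): gamma(0) (1 - phi_2^2) = phi_1 (1 + phi_2) gamma(1) + c_0.
  phi_1 (1 + phi_2) = (-0.02)(0.27) = -0.0054,   1 - phi_2^2 = 0.4671.
Replace gamma(1) by A gamma(0) + B and collect gamma(0):
  gamma(0) [0.4671 - (-0.0054)(-0.011561)] = (-0.0054)(0.799422) + 3.609903
  gamma(0) * 0.467038 = 3.605586
  gamma(0) = 3.605586 / 0.467038 = 7.72012.
Therefore gamma(0) = 7.7201 (to 4 decimal places).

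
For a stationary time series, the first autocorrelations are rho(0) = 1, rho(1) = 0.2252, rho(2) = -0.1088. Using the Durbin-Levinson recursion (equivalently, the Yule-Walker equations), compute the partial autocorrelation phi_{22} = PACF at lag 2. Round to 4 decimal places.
\phi_{22} = -0.1680

The PACF at lag k is phi_{kk}, the last component of the solution
to the Yule-Walker system G_k phi = r_k where
  (G_k)_{ij} = rho(|i - j|), (r_k)_i = rho(i), i,j = 1..k.
Equivalently, Durbin-Levinson gives phi_{kk} iteratively:
  phi_{11} = rho(1)
  phi_{kk} = [rho(k) - sum_{j=1..k-1} phi_{k-1,j} rho(k-j)]
            / [1 - sum_{j=1..k-1} phi_{k-1,j} rho(j)],
  phi_{k,j} = phi_{k-1,j} - phi_{kk} phi_{k-1,k-j},  j = 1..k-1.
Step k = 1:
  phi_11 = rho(1) = 0.2252.
Step k = 2:
  phi_22 = [rho(2) - phi_11 rho(1)] / [1 - phi_11 rho(1)] = [-0.1088 - (0.2252)(0.2252)] / [1 - (0.2252)(0.2252)]
         = -0.15951504 / 0.94928496 = -0.168.
Therefore phi_{22} = -0.1680.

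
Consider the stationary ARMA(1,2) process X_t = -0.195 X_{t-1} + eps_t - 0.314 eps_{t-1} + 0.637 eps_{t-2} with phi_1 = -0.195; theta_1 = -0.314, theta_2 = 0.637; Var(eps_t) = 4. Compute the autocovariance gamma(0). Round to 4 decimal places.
\gamma(0) = 7.2903

Multiply the model equation by X_{t-k} and take expectations. With theta_0 = psi_0 = 1 and psi_j the MA(infinity) weights, this gives
  gamma(k) - sum_i phi_i gamma(k-i) = c_k,
  c_k = sigma^2 * sum_{j=k..q} theta_j psi_{j-k}   (c_k = 0 for k > q),
using gamma(-m) = gamma(m).
psi-weights needed (psi_j = theta_j + sum_i phi_i psi_{j-i}):
  psi_1 = theta_1 + phi_1 = -0.314 + (-0.195) = -0.509
  psi_2 = theta_2 + phi_1 psi_1 = 0.637 + (-0.195)(-0.509) = 0.736255
Right-hand sides:
  c_0 = sigma^2 (1 + theta_1 psi_1 + theta_2 psi_2) = 4 * (1 + (-0.314)(-0.509) + (0.637)(0.736255)) = 4 * 1.62882 = 6.515282
  c_1 = sigma^2 (theta_1 + theta_2 psi_1) = 4 * (-0.314 + (0.637)(-0.509)) = -2.552932
  c_2 = sigma^2 theta_2 = 4 * (0.637) = 2.548
Equations for k = 0 and k = 1 (AR order 1):
  gamma(0) = phi_1 gamma(1) + c_0
  gamma(1) = phi_1 gamma(0) + c_1
Substituting the second into the first: gamma(0) (1 - phi_1^2) = c_0 + phi_1 c_1, so
  gamma(0) = (c_0 + phi_1 c_1) / (1 - phi_1^2) = (6.515282 + (-0.195)(-2.552932)) / (1 - (-0.195)^2) = 7.013103 / 0.961975 = 7.290318.
Therefore gamma(0) = 7.2903 (to 4 decimal places).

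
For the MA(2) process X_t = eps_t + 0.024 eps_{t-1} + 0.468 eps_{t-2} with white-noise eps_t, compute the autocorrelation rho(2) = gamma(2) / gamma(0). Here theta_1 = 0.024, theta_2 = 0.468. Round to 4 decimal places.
\rho(2) = 0.3837

For an MA(q) process with theta_0 = 1, the autocovariance is
  gamma(k) = sigma^2 * sum_{i=0..q-k} theta_i * theta_{i+k},
and rho(k) = gamma(k) / gamma(0). Sigma^2 cancels.
  numerator   = (1)*(0.468) = 0.468.
  denominator = (1)^2 + (0.024)^2 + (0.468)^2 = 1.2196.
  rho(2) = 0.468 / 1.2196 = 0.3837.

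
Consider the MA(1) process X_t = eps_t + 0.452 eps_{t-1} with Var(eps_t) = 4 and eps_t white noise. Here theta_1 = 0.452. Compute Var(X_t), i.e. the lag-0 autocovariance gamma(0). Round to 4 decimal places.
\gamma(0) = 4.8172

For an MA(q) process X_t = eps_t + sum_i theta_i eps_{t-i} with
Var(eps_t) = sigma^2, the variance is
  gamma(0) = sigma^2 * (1 + sum_i theta_i^2).
  sum_i theta_i^2 = (0.452)^2 = 0.204304.
  gamma(0) = 4 * (1 + 0.204304) = 4 * 1.204304 = 4.817216, which rounds to 4.8172.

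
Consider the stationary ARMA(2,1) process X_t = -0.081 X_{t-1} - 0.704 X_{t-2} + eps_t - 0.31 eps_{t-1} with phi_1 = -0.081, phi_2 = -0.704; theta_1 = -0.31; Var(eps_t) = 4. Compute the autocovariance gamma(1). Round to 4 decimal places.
\gamma(1) = -1.1530

Multiply the model equation by X_{t-k} and take expectations. With theta_0 = psi_0 = 1 and psi_j the MA(infinity) weights, this gives
  gamma(k) - sum_i phi_i gamma(k-i) = c_k,
  c_k = sigma^2 * sum_{j=k..q} theta_j psi_{j-k}   (c_k = 0 for k > q),
using gamma(-m) = gamma(m).
psi-weights needed (psi_j = theta_j + sum_i phi_i psi_{j-i}):
  psi_1 = theta_1 + phi_1 = -0.31 + (-0.081) = -0.391
Right-hand sides:
  c_0 = sigma^2 (1 + theta_1 psi_1) = 4 * (1 + (-0.31)(-0.391)) = 4 * 1.12121 = 4.48484
  c_1 = sigma^2 theta_1 = 4 * (-0.31) = -1.24
  c_2 = 0
Equations for k = 0, 1, 2 (AR order 2, c_2 = 0):
  (E0) gamma(0) = phi_1 gamma(1) + phi_2 gamma(2) + c_0
  (E1) gamma(1) = phi_1 gamma(0) + phi_2 gamma(1) + c_1
  (E2) gamma(2) = phi_1 gamma(1) + phi_2 gamma(0)
From (E1): gamma(1) = A gamma(0) + B with
  A = phi_1 / (1 - phi_2) = -0.081 / 1.704 = -0.047535,   B = c_1 / (1 - phi_2) = -1.24 / 1.704 = -0.7277.
Insert (E2) into (E0): gamma(0) (1 - phi_2^2) = phi_1 (1 + phi_2) gamma(1) + c_0.
  phi_1 (1 + phi_2) = (-0.081)(0.296) = -0.023976,   1 - phi_2^2 = 0.504384.
Replace gamma(1) by A gamma(0) + B and collect gamma(0):
  gamma(0) [0.504384 - (-0.023976)(-0.047535)] = (-0.023976)(-0.7277) + 4.48484
  gamma(0) * 0.503244 = 4.502287
  gamma(0) = 4.502287 / 0.503244 = 8.946524.
  gamma(1) = A gamma(0) + B = (-0.047535)(8.946524) + (-0.7277) = -1.152974.
Therefore gamma(1) = -1.1530 (to 4 decimal places).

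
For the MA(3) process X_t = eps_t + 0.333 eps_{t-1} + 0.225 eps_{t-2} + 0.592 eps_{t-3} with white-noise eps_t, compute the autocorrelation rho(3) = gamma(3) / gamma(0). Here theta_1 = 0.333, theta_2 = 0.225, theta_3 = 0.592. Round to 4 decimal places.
\rho(3) = 0.3915

For an MA(q) process with theta_0 = 1, the autocovariance is
  gamma(k) = sigma^2 * sum_{i=0..q-k} theta_i * theta_{i+k},
and rho(k) = gamma(k) / gamma(0). Sigma^2 cancels.
  numerator   = (1)*(0.592) = 0.592.
  denominator = (1)^2 + (0.333)^2 + (0.225)^2 + (0.592)^2 = 1.511978.
  rho(3) = 0.592 / 1.511978 = 0.3915.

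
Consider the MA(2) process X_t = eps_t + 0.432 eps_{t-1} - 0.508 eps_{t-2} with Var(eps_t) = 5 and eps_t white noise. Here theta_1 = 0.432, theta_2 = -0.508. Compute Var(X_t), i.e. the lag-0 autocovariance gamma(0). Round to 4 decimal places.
\gamma(0) = 7.2234

For an MA(q) process X_t = eps_t + sum_i theta_i eps_{t-i} with
Var(eps_t) = sigma^2, the variance is
  gamma(0) = sigma^2 * (1 + sum_i theta_i^2).
  sum_i theta_i^2 = (0.432)^2 + (-0.508)^2 = 0.186624 + 0.258064 = 0.444688.
  gamma(0) = 5 * (1 + 0.444688) = 5 * 1.444688 = 7.22344, which rounds to 7.2234.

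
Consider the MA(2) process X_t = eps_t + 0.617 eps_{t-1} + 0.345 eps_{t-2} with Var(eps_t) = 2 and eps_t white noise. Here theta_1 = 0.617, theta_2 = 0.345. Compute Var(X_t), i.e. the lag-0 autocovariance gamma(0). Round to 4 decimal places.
\gamma(0) = 2.9994

For an MA(q) process X_t = eps_t + sum_i theta_i eps_{t-i} with
Var(eps_t) = sigma^2, the variance is
  gamma(0) = sigma^2 * (1 + sum_i theta_i^2).
  sum_i theta_i^2 = (0.617)^2 + (0.345)^2 = 0.380689 + 0.119025 = 0.499714.
  gamma(0) = 2 * (1 + 0.499714) = 2 * 1.499714 = 2.999428, which rounds to 2.9994.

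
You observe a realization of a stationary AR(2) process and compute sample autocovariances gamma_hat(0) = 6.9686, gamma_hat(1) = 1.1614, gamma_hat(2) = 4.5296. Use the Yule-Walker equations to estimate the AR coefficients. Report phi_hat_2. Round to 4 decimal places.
\hat\phi_{2} = 0.6400

The Yule-Walker equations for an AR(p) process read, in matrix form,
  Gamma_p phi = r_p,   with   (Gamma_p)_{ij} = gamma(|i - j|),
                       (r_p)_i = gamma(i),   i,j = 1..p.
Substitute the sample gammas (Toeplitz matrix and right-hand side of size 2):
  Gamma_p = [[6.9686, 1.1614], [1.1614, 6.9686]]
  r_p     = [1.1614, 4.5296]
Written out:
  6.9686 phi_1 + 1.1614 phi_2 = 1.1614
  1.1614 phi_1 + 6.9686 phi_2 = 4.5296
Solve by Cramer's rule:
  det = gamma(0)^2 - gamma(1)^2 = (6.9686)^2 - (1.1614)^2 = 48.56138596 - 1.34884996 = 47.212536
  phi_hat_1 = [gamma(1) gamma(0) - gamma(1) gamma(2)] / det = [(1.1614)(6.9686) - (1.1614)(4.5296)] / 47.212536 = 2.8326546 / 47.212536 = 0.06
  phi_hat_2 = [gamma(0) gamma(2) - gamma(1)^2] / det = [(6.9686)(4.5296) - (1.1614)^2] / 47.212536 = 30.2161206 / 47.212536 = 0.64
So phi_hat = [0.0600, 0.6400].
Therefore phi_hat_2 = 0.6400.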